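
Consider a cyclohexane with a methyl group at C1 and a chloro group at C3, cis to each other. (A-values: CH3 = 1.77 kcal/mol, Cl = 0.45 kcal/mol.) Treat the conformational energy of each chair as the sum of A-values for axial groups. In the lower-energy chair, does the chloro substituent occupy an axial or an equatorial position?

C1 and C3 have the same parity, so for the cis isomer the two substituents are e,e in one chair and a,a in the other.
Chair I (methyl axial, chloro axial): E = 2.22 kcal/mol.
Chair II (methyl equatorial, chloro equatorial): E = 0.00 kcal/mol.
Chair II is the more stable (lower-energy) conformer, and in that chair the chloro group is equatorial.

equatorial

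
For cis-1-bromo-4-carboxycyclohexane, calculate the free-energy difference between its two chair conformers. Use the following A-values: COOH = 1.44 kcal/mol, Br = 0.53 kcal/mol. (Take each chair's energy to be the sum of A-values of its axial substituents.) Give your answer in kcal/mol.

C1 and C4 have opposite parity, so for the cis isomer the two substituents are one axial and one equatorial in each chair.
Chair I (carboxyl axial, bromo equatorial): E = 1.44 kcal/mol.
Chair II (carboxyl equatorial, bromo axial): E = 0.53 kcal/mol.
ΔE = 1.44 − 0.53 = 0.91 kcal/mol; chair II is more stable.

0.91 kcal/mol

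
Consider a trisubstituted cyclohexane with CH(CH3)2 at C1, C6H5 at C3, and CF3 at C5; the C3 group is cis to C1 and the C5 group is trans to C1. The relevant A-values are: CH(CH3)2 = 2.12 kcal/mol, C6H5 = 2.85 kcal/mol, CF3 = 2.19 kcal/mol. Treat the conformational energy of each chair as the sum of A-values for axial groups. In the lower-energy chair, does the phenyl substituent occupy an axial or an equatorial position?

equatorial

Chair I (isopropyl axial, phenyl axial, trifluoromethyl equatorial): E = 4.97 kcal/mol.
Chair II (isopropyl equatorial, phenyl equatorial, trifluoromethyl axial): E = 2.19 kcal/mol.
Chair II is the more stable (lower-energy) conformer, and in that chair the phenyl group is equatorial.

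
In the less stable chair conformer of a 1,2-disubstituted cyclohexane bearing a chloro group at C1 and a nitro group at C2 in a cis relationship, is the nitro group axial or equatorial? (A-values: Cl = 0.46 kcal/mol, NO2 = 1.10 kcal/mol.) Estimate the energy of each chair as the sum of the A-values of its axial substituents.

C1 and C2 have opposite parity, so for the cis isomer the two substituents are one axial and one equatorial in each chair.
Chair I (chloro axial, nitro equatorial): E = 0.46 kcal/mol.
Chair II (chloro equatorial, nitro axial): E = 1.10 kcal/mol.
Chair II is the less stable (higher-energy) conformer, and in that chair the nitro group is axial.

axial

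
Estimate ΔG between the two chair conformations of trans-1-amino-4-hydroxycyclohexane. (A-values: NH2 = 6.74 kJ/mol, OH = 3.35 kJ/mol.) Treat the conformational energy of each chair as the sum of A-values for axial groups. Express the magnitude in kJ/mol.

10.09 kJ/mol

C1 and C4 have opposite parity, so for the trans isomer the two substituents are e,e in one chair and a,a in the other.
Chair I (amino axial, hydroxyl axial): E = 10.09 kJ/mol.
Chair II (amino equatorial, hydroxyl equatorial): E = 0.00 kJ/mol.
ΔE = 10.09 − 0.00 = 10.09 kJ/mol; chair II is more stable.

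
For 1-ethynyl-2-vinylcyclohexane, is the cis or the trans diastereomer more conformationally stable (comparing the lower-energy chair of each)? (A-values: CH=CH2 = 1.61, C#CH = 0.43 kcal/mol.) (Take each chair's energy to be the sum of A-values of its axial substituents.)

trans

At 1,2 positions (parity opposite): cis → (a,e or e,a); trans → (e,e or a,a).
Best chair for cis: E = 0.43 kcal/mol; best chair for trans: E = 0.00 kcal/mol.
The trans isomer is lower by 0.43 kcal/mol.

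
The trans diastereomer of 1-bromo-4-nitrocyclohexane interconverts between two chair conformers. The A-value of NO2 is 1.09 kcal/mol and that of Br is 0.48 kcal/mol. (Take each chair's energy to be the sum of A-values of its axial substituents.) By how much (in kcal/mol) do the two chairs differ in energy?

C1 and C4 have opposite parity, so for the trans isomer the two substituents are e,e in one chair and a,a in the other.
Chair I (nitro axial, bromo axial): E = 1.57 kcal/mol.
Chair II (nitro equatorial, bromo equatorial): E = 0.00 kcal/mol.
ΔE = 1.57 − 0.00 = 1.57 kcal/mol; chair II is more stable.

1.57 kcal/mol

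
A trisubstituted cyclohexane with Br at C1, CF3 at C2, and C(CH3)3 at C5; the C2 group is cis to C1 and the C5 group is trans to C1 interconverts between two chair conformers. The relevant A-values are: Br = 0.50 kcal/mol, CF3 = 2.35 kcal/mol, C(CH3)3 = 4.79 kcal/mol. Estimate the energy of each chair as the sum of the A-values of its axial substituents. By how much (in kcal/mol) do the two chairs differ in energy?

Chair I (bromo axial, trifluoromethyl equatorial, tert-butyl equatorial): E = 0.50 kcal/mol.
Chair II (bromo equatorial, trifluoromethyl axial, tert-butyl axial): E = 7.14 kcal/mol.
ΔE = 7.14 − 0.50 = 6.64 kcal/mol; chair I is more stable.

6.64 kcal/mol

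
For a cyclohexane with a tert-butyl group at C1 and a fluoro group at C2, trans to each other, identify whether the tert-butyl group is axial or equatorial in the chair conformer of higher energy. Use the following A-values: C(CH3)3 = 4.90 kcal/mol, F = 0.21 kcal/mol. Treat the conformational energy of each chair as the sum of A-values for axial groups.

C1 and C2 have opposite parity, so for the trans isomer the two substituents are e,e in one chair and a,a in the other.
Chair I (tert-butyl axial, fluoro axial): E = 5.11 kcal/mol.
Chair II (tert-butyl equatorial, fluoro equatorial): E = 0.00 kcal/mol.
Chair I is the less stable (higher-energy) conformer, and in that chair the tert-butyl group is axial.

axial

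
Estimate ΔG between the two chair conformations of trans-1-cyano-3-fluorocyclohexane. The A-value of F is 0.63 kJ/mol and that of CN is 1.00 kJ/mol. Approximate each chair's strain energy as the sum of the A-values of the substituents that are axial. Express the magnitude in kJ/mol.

0.37 kJ/mol

C1 and C3 have the same parity, so for the trans isomer the two substituents are one axial and one equatorial in each chair.
Chair I (fluoro axial, cyano equatorial): E = 0.63 kJ/mol.
Chair II (fluoro equatorial, cyano axial): E = 1.00 kJ/mol.
ΔE = 1.00 − 0.63 = 0.37 kJ/mol; chair I is more stable.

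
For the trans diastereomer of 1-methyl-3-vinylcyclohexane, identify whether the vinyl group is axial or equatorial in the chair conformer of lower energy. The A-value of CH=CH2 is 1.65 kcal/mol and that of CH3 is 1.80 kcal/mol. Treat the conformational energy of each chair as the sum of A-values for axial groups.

C1 and C3 have the same parity, so for the trans isomer the two substituents are one axial and one equatorial in each chair.
Chair I (vinyl axial, methyl equatorial): E = 1.65 kcal/mol.
Chair II (vinyl equatorial, methyl axial): E = 1.80 kcal/mol.
Chair I is the more stable (lower-energy) conformer, and in that chair the vinyl group is axial.

axial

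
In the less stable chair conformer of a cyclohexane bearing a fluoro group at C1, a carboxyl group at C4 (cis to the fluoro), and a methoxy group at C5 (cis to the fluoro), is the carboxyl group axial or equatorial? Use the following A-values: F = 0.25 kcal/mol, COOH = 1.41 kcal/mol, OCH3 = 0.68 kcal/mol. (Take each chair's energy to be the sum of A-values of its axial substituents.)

axial

Chair I (fluoro axial, carboxyl equatorial, methoxy axial): E = 0.93 kcal/mol.
Chair II (fluoro equatorial, carboxyl axial, methoxy equatorial): E = 1.41 kcal/mol.
Chair II is the less stable (higher-energy) conformer, and in that chair the carboxyl group is axial.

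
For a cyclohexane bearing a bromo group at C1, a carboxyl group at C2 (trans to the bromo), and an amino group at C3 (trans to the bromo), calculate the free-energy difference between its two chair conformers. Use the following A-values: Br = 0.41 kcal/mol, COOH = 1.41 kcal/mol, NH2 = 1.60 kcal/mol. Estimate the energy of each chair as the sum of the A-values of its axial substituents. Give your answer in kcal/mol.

Chair I (bromo axial, carboxyl axial, amino equatorial): E = 1.82 kcal/mol.
Chair II (bromo equatorial, carboxyl equatorial, amino axial): E = 1.60 kcal/mol.
ΔE = 1.82 − 1.60 = 0.22 kcal/mol; chair II is more stable.

0.22 kcal/mol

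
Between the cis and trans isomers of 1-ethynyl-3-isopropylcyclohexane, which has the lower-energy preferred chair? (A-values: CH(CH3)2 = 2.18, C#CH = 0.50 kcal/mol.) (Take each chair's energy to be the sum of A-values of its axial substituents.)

cis

At 1,3 positions (parity same): cis → (e,e or a,a); trans → (a,e or e,a).
Best chair for cis: E = 0.00 kcal/mol; best chair for trans: E = 0.50 kcal/mol.
The cis isomer is lower by 0.50 kcal/mol.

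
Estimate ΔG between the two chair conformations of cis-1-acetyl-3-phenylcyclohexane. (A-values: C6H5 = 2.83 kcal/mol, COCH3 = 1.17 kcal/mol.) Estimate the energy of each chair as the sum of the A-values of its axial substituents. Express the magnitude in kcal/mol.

4.00 kcal/mol

C1 and C3 have the same parity, so for the cis isomer the two substituents are e,e in one chair and a,a in the other.
Chair I (phenyl axial, acetyl axial): E = 4.00 kcal/mol.
Chair II (phenyl equatorial, acetyl equatorial): E = 0.00 kcal/mol.
ΔE = 4.00 − 0.00 = 4.00 kcal/mol; chair II is more stable.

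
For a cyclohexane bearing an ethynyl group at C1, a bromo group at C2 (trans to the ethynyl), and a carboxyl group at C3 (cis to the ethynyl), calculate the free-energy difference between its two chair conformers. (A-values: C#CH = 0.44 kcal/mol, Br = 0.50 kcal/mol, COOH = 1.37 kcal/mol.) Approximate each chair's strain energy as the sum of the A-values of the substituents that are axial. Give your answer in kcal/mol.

Chair I (ethynyl axial, bromo axial, carboxyl axial): E = 2.31 kcal/mol.
Chair II (ethynyl equatorial, bromo equatorial, carboxyl equatorial): E = 0.00 kcal/mol.
ΔE = 2.31 − 0.00 = 2.31 kcal/mol; chair II is more stable.

2.31 kcal/mol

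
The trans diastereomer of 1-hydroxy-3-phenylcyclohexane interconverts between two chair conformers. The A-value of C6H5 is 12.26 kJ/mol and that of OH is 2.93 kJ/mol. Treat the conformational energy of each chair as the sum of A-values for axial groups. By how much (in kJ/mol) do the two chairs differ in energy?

C1 and C3 have the same parity, so for the trans isomer the two substituents are one axial and one equatorial in each chair.
Chair I (phenyl axial, hydroxyl equatorial): E = 12.26 kJ/mol.
Chair II (phenyl equatorial, hydroxyl axial): E = 2.93 kJ/mol.
ΔE = 12.26 − 2.93 = 9.33 kJ/mol; chair II is more stable.

9.33 kJ/mol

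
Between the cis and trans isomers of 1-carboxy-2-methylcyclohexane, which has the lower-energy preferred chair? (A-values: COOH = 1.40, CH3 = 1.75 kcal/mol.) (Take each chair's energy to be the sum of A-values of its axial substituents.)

trans

At 1,2 positions (parity opposite): cis → (a,e or e,a); trans → (e,e or a,a).
Best chair for cis: E = 1.40 kcal/mol; best chair for trans: E = 0.00 kcal/mol.
The trans isomer is lower by 1.40 kcal/mol.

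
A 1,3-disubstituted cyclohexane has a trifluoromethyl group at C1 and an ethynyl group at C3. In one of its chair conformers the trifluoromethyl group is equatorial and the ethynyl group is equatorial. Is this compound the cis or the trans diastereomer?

cis

C1 and C3 have the same parity, so their axial bonds point in the same direction.
With same-parity carbons, two substituents on the same face are both axial or both equatorial; opposite faces give one of each.
Here the groups are equatorial/equatorial → same face → cis.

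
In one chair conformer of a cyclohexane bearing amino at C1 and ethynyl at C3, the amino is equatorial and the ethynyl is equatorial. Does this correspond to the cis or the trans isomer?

cis

C1 and C3 have the same parity, so their axial bonds point in the same direction.
With same-parity carbons, two substituents on the same face are both axial or both equatorial; opposite faces give one of each.
Here the groups are equatorial/equatorial → same face → cis.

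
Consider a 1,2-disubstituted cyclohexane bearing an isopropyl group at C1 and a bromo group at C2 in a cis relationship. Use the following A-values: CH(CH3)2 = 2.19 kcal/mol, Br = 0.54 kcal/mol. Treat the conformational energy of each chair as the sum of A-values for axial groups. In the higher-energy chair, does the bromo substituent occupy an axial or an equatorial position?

C1 and C2 have opposite parity, so for the cis isomer the two substituents are one axial and one equatorial in each chair.
Chair I (isopropyl axial, bromo equatorial): E = 2.19 kcal/mol.
Chair II (isopropyl equatorial, bromo axial): E = 0.54 kcal/mol.
Chair I is the less stable (higher-energy) conformer, and in that chair the bromo group is equatorial.

equatorial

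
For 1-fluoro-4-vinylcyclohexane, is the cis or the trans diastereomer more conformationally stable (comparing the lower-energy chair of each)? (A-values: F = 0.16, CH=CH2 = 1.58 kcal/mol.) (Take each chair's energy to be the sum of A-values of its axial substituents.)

trans

At 1,4 positions (parity opposite): cis → (a,e or e,a); trans → (e,e or a,a).
Best chair for cis: E = 0.16 kcal/mol; best chair for trans: E = 0.00 kcal/mol.
The trans isomer is lower by 0.16 kcal/mol.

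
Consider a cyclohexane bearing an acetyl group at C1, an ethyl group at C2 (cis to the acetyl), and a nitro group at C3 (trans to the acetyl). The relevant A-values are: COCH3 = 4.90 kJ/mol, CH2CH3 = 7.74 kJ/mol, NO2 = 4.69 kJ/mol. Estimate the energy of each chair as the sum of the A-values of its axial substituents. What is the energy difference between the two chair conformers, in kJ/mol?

7.53 kJ/mol

Chair I (acetyl axial, ethyl equatorial, nitro equatorial): E = 4.90 kJ/mol.
Chair II (acetyl equatorial, ethyl axial, nitro axial): E = 12.43 kJ/mol.
ΔE = 12.43 − 4.90 = 7.53 kJ/mol; chair I is more stable.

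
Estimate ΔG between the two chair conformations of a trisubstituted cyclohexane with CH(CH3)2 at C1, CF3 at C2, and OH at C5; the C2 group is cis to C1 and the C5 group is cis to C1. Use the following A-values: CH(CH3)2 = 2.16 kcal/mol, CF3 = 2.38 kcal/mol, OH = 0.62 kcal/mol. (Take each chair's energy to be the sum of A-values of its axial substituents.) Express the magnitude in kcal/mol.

0.40 kcal/mol

Chair I (isopropyl axial, trifluoromethyl equatorial, hydroxyl axial): E = 2.78 kcal/mol.
Chair II (isopropyl equatorial, trifluoromethyl axial, hydroxyl equatorial): E = 2.38 kcal/mol.
ΔE = 2.78 − 2.38 = 0.40 kcal/mol; chair II is more stable.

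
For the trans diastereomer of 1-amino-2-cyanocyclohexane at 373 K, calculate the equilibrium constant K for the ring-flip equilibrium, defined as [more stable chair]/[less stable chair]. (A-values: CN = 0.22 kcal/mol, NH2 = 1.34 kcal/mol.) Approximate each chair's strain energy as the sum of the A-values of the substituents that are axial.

K ≈ 8.21

C1 and C2 have opposite parity, so for the trans isomer the two substituents are e,e in one chair and a,a in the other.
Chair I (cyano axial, amino axial): E = 1.56 kcal/mol; chair II (cyano equatorial, amino equatorial): E = 0.00 kcal/mol.
ΔG = 1.56 kcal/mol between the two chairs.
K = exp(ΔG/RT) with R = 1.987×10⁻³ kcal mol⁻¹ K⁻¹ and T = 373 K gives K ≈ 8.21.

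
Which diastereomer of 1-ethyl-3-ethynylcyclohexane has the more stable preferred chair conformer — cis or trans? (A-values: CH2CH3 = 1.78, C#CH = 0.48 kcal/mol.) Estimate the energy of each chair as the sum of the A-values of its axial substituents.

cis

At 1,3 positions (parity same): cis → (e,e or a,a); trans → (a,e or e,a).
Best chair for cis: E = 0.00 kcal/mol; best chair for trans: E = 0.48 kcal/mol.
The cis isomer is lower by 0.48 kcal/mol.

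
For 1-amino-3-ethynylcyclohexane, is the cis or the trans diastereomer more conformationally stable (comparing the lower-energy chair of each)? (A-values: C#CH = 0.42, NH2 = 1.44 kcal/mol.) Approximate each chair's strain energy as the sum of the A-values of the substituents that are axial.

At 1,3 positions (parity same): cis → (e,e or a,a); trans → (a,e or e,a).
Best chair for cis: E = 0.00 kcal/mol; best chair for trans: E = 0.42 kcal/mol.
The cis isomer is lower by 0.42 kcal/mol.

cis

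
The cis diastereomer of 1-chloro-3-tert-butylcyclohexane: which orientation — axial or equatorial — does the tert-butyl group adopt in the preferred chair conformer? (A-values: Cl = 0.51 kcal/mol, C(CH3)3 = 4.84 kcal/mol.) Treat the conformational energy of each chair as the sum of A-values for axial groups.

C1 and C3 have the same parity, so for the cis isomer the two substituents are e,e in one chair and a,a in the other.
Chair I (chloro axial, tert-butyl axial): E = 5.35 kcal/mol.
Chair II (chloro equatorial, tert-butyl equatorial): E = 0.00 kcal/mol.
Chair II is the more stable (lower-energy) conformer, and in that chair the tert-butyl group is equatorial.

equatorial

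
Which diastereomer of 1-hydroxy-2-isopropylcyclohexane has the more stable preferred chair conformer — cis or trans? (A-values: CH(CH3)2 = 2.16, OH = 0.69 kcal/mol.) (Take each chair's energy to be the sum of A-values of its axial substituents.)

trans

At 1,2 positions (parity opposite): cis → (a,e or e,a); trans → (e,e or a,a).
Best chair for cis: E = 0.69 kcal/mol; best chair for trans: E = 0.00 kcal/mol.
The trans isomer is lower by 0.69 kcal/mol.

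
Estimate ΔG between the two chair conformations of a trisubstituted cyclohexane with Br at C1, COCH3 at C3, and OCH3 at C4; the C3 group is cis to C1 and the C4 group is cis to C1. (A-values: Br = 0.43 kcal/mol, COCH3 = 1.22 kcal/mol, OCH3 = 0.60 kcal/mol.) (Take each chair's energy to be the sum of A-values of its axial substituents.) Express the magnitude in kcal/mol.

1.05 kcal/mol

Chair I (bromo axial, acetyl axial, methoxy equatorial): E = 1.65 kcal/mol.
Chair II (bromo equatorial, acetyl equatorial, methoxy axial): E = 0.60 kcal/mol.
ΔE = 1.65 − 0.60 = 1.05 kcal/mol; chair II is more stable.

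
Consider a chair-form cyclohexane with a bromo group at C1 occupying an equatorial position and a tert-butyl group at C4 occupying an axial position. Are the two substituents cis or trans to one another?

C1 and C4 have opposite parity, so their axial bonds point in opposite directions.
With opposite-parity carbons, two substituents on the same face are one axial and one equatorial; opposite faces give both axial or both equatorial.
Here the groups are equatorial/axial → same face → cis.

cis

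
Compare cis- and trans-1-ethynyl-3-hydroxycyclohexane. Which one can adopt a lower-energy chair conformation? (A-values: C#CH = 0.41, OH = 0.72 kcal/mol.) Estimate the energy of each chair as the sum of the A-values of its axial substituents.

At 1,3 positions (parity same): cis → (e,e or a,a); trans → (a,e or e,a).
Best chair for cis: E = 0.00 kcal/mol; best chair for trans: E = 0.41 kcal/mol.
The cis isomer is lower by 0.41 kcal/mol.

cis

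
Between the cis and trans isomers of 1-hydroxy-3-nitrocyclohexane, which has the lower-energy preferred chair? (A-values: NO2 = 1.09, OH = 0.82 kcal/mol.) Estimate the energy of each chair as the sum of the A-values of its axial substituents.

At 1,3 positions (parity same): cis → (e,e or a,a); trans → (a,e or e,a).
Best chair for cis: E = 0.00 kcal/mol; best chair for trans: E = 0.82 kcal/mol.
The cis isomer is lower by 0.82 kcal/mol.

cis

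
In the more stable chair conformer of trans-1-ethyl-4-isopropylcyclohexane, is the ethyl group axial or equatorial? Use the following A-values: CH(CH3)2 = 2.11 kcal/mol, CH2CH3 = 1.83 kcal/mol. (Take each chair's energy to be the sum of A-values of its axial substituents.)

equatorial

C1 and C4 have opposite parity, so for the trans isomer the two substituents are e,e in one chair and a,a in the other.
Chair I (isopropyl axial, ethyl axial): E = 3.94 kcal/mol.
Chair II (isopropyl equatorial, ethyl equatorial): E = 0.00 kcal/mol.
Chair II is the more stable (lower-energy) conformer, and in that chair the ethyl group is equatorial.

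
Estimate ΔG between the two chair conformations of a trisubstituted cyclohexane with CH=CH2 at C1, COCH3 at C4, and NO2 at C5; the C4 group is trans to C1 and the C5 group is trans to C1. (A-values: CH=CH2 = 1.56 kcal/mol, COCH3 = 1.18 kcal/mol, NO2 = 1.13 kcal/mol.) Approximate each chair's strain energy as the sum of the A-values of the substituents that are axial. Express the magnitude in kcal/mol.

1.61 kcal/mol

Chair I (vinyl axial, acetyl axial, nitro equatorial): E = 2.74 kcal/mol.
Chair II (vinyl equatorial, acetyl equatorial, nitro axial): E = 1.13 kcal/mol.
ΔE = 2.74 − 1.13 = 1.61 kcal/mol; chair II is more stable.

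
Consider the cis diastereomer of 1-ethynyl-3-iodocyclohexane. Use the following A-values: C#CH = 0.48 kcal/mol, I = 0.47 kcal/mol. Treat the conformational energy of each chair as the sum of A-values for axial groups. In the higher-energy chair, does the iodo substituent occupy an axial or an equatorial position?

C1 and C3 have the same parity, so for the cis isomer the two substituents are e,e in one chair and a,a in the other.
Chair I (ethynyl axial, iodo axial): E = 0.95 kcal/mol.
Chair II (ethynyl equatorial, iodo equatorial): E = 0.00 kcal/mol.
Chair I is the less stable (higher-energy) conformer, and in that chair the iodo group is axial.

axial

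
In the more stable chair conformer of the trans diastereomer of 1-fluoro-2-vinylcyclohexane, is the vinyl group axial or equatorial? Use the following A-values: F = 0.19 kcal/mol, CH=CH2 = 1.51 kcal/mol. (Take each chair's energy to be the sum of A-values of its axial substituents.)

C1 and C2 have opposite parity, so for the trans isomer the two substituents are e,e in one chair and a,a in the other.
Chair I (fluoro axial, vinyl axial): E = 1.70 kcal/mol.
Chair II (fluoro equatorial, vinyl equatorial): E = 0.00 kcal/mol.
Chair II is the more stable (lower-energy) conformer, and in that chair the vinyl group is equatorial.

equatorial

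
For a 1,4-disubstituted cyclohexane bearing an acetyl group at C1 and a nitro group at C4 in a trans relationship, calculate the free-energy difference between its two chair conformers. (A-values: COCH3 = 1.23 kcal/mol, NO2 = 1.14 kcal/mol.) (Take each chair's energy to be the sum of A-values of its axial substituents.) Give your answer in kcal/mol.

2.37 kcal/mol

C1 and C4 have opposite parity, so for the trans isomer the two substituents are e,e in one chair and a,a in the other.
Chair I (acetyl axial, nitro axial): E = 2.37 kcal/mol.
Chair II (acetyl equatorial, nitro equatorial): E = 0.00 kcal/mol.
ΔE = 2.37 − 0.00 = 2.37 kcal/mol; chair II is more stable.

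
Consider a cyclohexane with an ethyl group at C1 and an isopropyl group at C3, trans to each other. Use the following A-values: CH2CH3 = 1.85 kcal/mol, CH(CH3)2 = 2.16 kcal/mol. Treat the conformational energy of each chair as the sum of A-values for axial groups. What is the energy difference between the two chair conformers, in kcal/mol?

0.31 kcal/mol

C1 and C3 have the same parity, so for the trans isomer the two substituents are one axial and one equatorial in each chair.
Chair I (ethyl axial, isopropyl equatorial): E = 1.85 kcal/mol.
Chair II (ethyl equatorial, isopropyl axial): E = 2.16 kcal/mol.
ΔE = 2.16 − 1.85 = 0.31 kcal/mol; chair I is more stable.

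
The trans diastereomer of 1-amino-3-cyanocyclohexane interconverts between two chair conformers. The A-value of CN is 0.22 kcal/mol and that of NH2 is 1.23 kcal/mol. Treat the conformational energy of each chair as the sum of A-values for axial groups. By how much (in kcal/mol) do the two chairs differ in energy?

1.01 kcal/mol

C1 and C3 have the same parity, so for the trans isomer the two substituents are one axial and one equatorial in each chair.
Chair I (cyano axial, amino equatorial): E = 0.22 kcal/mol.
Chair II (cyano equatorial, amino axial): E = 1.23 kcal/mol.
ΔE = 1.23 − 0.22 = 1.01 kcal/mol; chair I is more stable.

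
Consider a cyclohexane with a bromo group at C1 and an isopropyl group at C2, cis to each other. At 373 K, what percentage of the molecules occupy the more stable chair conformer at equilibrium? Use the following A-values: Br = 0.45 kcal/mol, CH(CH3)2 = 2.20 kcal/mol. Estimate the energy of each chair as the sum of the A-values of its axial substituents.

C1 and C2 have opposite parity, so for the cis isomer the two substituents are one axial and one equatorial in each chair.
Chair I (bromo axial, isopropyl equatorial): E = 0.45 kcal/mol; chair II (bromo equatorial, isopropyl axial): E = 2.20 kcal/mol.
ΔG = 1.75 kcal/mol between the two chairs.
K = exp(ΔG/RT) with R = 1.987×10⁻³ kcal mol⁻¹ K⁻¹ and T = 373 K gives K ≈ 10.6.
Fraction in the lower-energy chair = K/(K+1) = 91.4%.

91.4%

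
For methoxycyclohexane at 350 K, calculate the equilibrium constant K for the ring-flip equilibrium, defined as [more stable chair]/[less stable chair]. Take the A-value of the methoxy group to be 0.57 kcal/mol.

One chair has the methoxy group axial (E = 0.57 kcal/mol) and the other has it equatorial (E = 0).
ΔG = 0.57 kcal/mol between the two chairs.
K = exp(ΔG/RT) with R = 1.987×10⁻³ kcal mol⁻¹ K⁻¹ and T = 350 K gives K ≈ 2.27.

K ≈ 2.27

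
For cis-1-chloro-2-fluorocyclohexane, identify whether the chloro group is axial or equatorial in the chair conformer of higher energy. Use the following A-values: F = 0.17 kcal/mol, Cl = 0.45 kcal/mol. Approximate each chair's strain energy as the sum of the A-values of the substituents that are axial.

C1 and C2 have opposite parity, so for the cis isomer the two substituents are one axial and one equatorial in each chair.
Chair I (fluoro axial, chloro equatorial): E = 0.17 kcal/mol.
Chair II (fluoro equatorial, chloro axial): E = 0.45 kcal/mol.
Chair II is the less stable (higher-energy) conformer, and in that chair the chloro group is axial.

axial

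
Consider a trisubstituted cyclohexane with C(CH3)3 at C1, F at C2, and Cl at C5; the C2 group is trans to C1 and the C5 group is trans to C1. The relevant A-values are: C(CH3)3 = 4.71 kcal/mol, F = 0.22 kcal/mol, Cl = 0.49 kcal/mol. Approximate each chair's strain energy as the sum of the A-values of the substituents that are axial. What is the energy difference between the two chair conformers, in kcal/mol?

4.44 kcal/mol

Chair I (tert-butyl axial, fluoro axial, chloro equatorial): E = 4.93 kcal/mol.
Chair II (tert-butyl equatorial, fluoro equatorial, chloro axial): E = 0.49 kcal/mol.
ΔE = 4.93 − 0.49 = 4.44 kcal/mol; chair II is more stable.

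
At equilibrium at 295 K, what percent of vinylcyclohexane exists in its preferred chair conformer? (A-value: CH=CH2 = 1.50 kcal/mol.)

One chair has the vinyl group axial (E = 1.50 kcal/mol) and the other has it equatorial (E = 0).
ΔG = 1.50 kcal/mol between the two chairs.
K = exp(ΔG/RT) with R = 1.987×10⁻³ kcal mol⁻¹ K⁻¹ and T = 295 K gives K ≈ 12.9.
Fraction in the lower-energy chair = K/(K+1) = 92.8%.

92.8%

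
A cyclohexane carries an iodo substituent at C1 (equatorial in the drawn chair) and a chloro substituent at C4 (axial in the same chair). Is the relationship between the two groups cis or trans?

C1 and C4 have opposite parity, so their axial bonds point in opposite directions.
With opposite-parity carbons, two substituents on the same face are one axial and one equatorial; opposite faces give both axial or both equatorial.
Here the groups are equatorial/axial → same face → cis.

cis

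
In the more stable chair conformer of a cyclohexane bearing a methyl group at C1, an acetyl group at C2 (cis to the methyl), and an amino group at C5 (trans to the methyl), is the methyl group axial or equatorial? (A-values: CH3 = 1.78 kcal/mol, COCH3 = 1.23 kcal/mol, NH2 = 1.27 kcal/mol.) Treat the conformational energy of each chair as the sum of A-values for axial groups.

Chair I (methyl axial, acetyl equatorial, amino equatorial): E = 1.78 kcal/mol.
Chair II (methyl equatorial, acetyl axial, amino axial): E = 2.50 kcal/mol.
Chair I is the more stable (lower-energy) conformer, and in that chair the methyl group is axial.

axial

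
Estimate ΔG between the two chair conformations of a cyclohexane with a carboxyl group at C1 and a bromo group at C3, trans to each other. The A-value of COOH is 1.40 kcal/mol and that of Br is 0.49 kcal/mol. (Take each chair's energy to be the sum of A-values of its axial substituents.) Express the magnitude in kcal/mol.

C1 and C3 have the same parity, so for the trans isomer the two substituents are one axial and one equatorial in each chair.
Chair I (carboxyl axial, bromo equatorial): E = 1.40 kcal/mol.
Chair II (carboxyl equatorial, bromo axial): E = 0.49 kcal/mol.
ΔE = 1.40 − 0.49 = 0.91 kcal/mol; chair II is more stable.

0.91 kcal/mol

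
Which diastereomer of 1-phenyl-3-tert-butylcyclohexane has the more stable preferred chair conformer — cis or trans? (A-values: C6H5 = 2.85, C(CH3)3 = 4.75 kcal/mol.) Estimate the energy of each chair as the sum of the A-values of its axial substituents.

cis

At 1,3 positions (parity same): cis → (e,e or a,a); trans → (a,e or e,a).
Best chair for cis: E = 0.00 kcal/mol; best chair for trans: E = 2.85 kcal/mol.
The cis isomer is lower by 2.85 kcal/mol.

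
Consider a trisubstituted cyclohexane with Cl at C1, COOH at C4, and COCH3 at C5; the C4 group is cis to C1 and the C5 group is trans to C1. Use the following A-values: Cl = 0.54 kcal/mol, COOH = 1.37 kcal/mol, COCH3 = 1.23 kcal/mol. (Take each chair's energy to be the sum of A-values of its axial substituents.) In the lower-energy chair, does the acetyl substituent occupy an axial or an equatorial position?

equatorial

Chair I (chloro axial, carboxyl equatorial, acetyl equatorial): E = 0.54 kcal/mol.
Chair II (chloro equatorial, carboxyl axial, acetyl axial): E = 2.60 kcal/mol.
Chair I is the more stable (lower-energy) conformer, and in that chair the acetyl group is equatorial.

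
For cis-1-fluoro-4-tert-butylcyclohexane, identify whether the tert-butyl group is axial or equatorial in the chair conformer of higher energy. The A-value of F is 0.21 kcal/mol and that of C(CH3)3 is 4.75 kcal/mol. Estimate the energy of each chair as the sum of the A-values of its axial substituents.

C1 and C4 have opposite parity, so for the cis isomer the two substituents are one axial and one equatorial in each chair.
Chair I (fluoro axial, tert-butyl equatorial): E = 0.21 kcal/mol.
Chair II (fluoro equatorial, tert-butyl axial): E = 4.75 kcal/mol.
Chair II is the less stable (higher-energy) conformer, and in that chair the tert-butyl group is axial.

axial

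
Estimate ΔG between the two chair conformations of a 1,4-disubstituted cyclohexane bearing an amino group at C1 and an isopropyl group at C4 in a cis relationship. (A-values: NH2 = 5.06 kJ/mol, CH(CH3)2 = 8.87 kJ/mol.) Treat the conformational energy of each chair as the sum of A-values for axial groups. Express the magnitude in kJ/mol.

C1 and C4 have opposite parity, so for the cis isomer the two substituents are one axial and one equatorial in each chair.
Chair I (amino axial, isopropyl equatorial): E = 5.06 kJ/mol.
Chair II (amino equatorial, isopropyl axial): E = 8.87 kJ/mol.
ΔE = 8.87 − 5.06 = 3.81 kJ/mol; chair I is more stable.

3.81 kJ/mol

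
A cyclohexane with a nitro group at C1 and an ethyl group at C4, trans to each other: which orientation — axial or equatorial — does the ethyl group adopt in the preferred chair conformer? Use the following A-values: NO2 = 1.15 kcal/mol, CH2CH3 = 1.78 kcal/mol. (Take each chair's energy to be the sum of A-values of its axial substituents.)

equatorial

C1 and C4 have opposite parity, so for the trans isomer the two substituents are e,e in one chair and a,a in the other.
Chair I (nitro axial, ethyl axial): E = 2.93 kcal/mol.
Chair II (nitro equatorial, ethyl equatorial): E = 0.00 kcal/mol.
Chair II is the more stable (lower-energy) conformer, and in that chair the ethyl group is equatorial.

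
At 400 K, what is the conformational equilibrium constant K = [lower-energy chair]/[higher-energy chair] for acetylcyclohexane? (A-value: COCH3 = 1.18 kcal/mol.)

K ≈ 4.41

One chair has the acetyl group axial (E = 1.18 kcal/mol) and the other has it equatorial (E = 0).
ΔG = 1.18 kcal/mol between the two chairs.
K = exp(ΔG/RT) with R = 1.987×10⁻³ kcal mol⁻¹ K⁻¹ and T = 400 K gives K ≈ 4.41.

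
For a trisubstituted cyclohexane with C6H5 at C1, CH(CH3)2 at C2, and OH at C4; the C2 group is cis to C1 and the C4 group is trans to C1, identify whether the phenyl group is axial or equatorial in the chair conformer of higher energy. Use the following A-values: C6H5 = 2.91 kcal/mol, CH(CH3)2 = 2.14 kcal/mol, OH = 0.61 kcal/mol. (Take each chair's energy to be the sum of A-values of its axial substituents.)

axial

Chair I (phenyl axial, isopropyl equatorial, hydroxyl axial): E = 3.52 kcal/mol.
Chair II (phenyl equatorial, isopropyl axial, hydroxyl equatorial): E = 2.14 kcal/mol.
Chair I is the less stable (higher-energy) conformer, and in that chair the phenyl group is axial.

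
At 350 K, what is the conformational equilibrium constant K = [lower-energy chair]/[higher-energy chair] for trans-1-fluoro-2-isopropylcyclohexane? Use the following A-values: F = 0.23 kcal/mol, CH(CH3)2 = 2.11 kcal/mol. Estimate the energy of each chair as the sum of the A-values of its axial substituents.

K ≈ 28.9

C1 and C2 have opposite parity, so for the trans isomer the two substituents are e,e in one chair and a,a in the other.
Chair I (fluoro axial, isopropyl axial): E = 2.34 kcal/mol; chair II (fluoro equatorial, isopropyl equatorial): E = 0.00 kcal/mol.
ΔG = 2.34 kcal/mol between the two chairs.
K = exp(ΔG/RT) with R = 1.987×10⁻³ kcal mol⁻¹ K⁻¹ and T = 350 K gives K ≈ 28.9.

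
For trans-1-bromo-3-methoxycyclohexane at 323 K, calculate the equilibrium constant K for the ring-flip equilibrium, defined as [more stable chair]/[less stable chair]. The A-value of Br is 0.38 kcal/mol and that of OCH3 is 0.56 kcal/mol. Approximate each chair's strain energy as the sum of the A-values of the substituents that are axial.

C1 and C3 have the same parity, so for the trans isomer the two substituents are one axial and one equatorial in each chair.
Chair I (bromo axial, methoxy equatorial): E = 0.38 kcal/mol; chair II (bromo equatorial, methoxy axial): E = 0.56 kcal/mol.
ΔG = 0.18 kcal/mol between the two chairs.
K = exp(ΔG/RT) with R = 1.987×10⁻³ kcal mol⁻¹ K⁻¹ and T = 323 K gives K ≈ 1.32.

K ≈ 1.32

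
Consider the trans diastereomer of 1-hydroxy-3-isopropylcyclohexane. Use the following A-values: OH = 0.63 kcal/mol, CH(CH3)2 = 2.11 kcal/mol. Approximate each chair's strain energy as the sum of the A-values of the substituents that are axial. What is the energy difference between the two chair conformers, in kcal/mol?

C1 and C3 have the same parity, so for the trans isomer the two substituents are one axial and one equatorial in each chair.
Chair I (hydroxyl axial, isopropyl equatorial): E = 0.63 kcal/mol.
Chair II (hydroxyl equatorial, isopropyl axial): E = 2.11 kcal/mol.
ΔE = 2.11 − 0.63 = 1.48 kcal/mol; chair I is more stable.

1.48 kcal/mol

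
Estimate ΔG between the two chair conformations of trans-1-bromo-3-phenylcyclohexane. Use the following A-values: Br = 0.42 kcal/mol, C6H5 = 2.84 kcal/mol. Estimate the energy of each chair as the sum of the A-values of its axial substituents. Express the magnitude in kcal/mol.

2.42 kcal/mol

C1 and C3 have the same parity, so for the trans isomer the two substituents are one axial and one equatorial in each chair.
Chair I (bromo axial, phenyl equatorial): E = 0.42 kcal/mol.
Chair II (bromo equatorial, phenyl axial): E = 2.84 kcal/mol.
ΔE = 2.84 − 0.42 = 2.42 kcal/mol; chair I is more stable.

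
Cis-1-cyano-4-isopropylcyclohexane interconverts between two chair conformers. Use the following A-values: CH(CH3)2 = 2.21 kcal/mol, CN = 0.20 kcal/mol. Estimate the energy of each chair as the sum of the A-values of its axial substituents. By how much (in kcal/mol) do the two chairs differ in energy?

2.01 kcal/mol

C1 and C4 have opposite parity, so for the cis isomer the two substituents are one axial and one equatorial in each chair.
Chair I (isopropyl axial, cyano equatorial): E = 2.21 kcal/mol.
Chair II (isopropyl equatorial, cyano axial): E = 0.20 kcal/mol.
ΔE = 2.21 − 0.20 = 2.01 kcal/mol; chair II is more stable.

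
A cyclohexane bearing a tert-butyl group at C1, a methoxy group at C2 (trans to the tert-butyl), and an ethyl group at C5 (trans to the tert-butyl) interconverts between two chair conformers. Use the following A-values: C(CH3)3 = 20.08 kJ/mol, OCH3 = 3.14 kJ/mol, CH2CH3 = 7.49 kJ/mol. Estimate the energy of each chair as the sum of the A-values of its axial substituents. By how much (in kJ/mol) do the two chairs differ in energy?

15.73 kJ/mol

Chair I (tert-butyl axial, methoxy axial, ethyl equatorial): E = 23.22 kJ/mol.
Chair II (tert-butyl equatorial, methoxy equatorial, ethyl axial): E = 7.49 kJ/mol.
ΔE = 23.22 − 7.49 = 15.73 kJ/mol; chair II is more stable.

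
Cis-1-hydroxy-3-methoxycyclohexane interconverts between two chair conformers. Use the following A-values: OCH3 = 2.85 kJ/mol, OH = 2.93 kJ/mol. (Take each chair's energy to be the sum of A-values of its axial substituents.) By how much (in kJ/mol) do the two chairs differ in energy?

5.78 kJ/mol

C1 and C3 have the same parity, so for the cis isomer the two substituents are e,e in one chair and a,a in the other.
Chair I (methoxy axial, hydroxyl axial): E = 5.78 kJ/mol.
Chair II (methoxy equatorial, hydroxyl equatorial): E = 0.00 kJ/mol.
ΔE = 5.78 − 0.00 = 5.78 kJ/mol; chair II is more stable.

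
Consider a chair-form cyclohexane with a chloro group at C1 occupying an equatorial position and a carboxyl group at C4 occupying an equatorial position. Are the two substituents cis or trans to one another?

trans

C1 and C4 have opposite parity, so their axial bonds point in opposite directions.
With opposite-parity carbons, two substituents on the same face are one axial and one equatorial; opposite faces give both axial or both equatorial.
Here the groups are equatorial/equatorial → opposite face → trans.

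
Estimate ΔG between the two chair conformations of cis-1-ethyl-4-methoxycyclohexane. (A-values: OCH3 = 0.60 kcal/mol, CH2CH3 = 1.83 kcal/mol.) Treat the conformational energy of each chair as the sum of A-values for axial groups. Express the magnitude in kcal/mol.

1.23 kcal/mol

C1 and C4 have opposite parity, so for the cis isomer the two substituents are one axial and one equatorial in each chair.
Chair I (methoxy axial, ethyl equatorial): E = 0.60 kcal/mol.
Chair II (methoxy equatorial, ethyl axial): E = 1.83 kcal/mol.
ΔE = 1.83 − 0.60 = 1.23 kcal/mol; chair I is more stable.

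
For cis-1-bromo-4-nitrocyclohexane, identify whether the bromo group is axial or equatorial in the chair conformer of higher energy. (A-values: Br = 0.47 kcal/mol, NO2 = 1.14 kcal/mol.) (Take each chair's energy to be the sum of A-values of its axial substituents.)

C1 and C4 have opposite parity, so for the cis isomer the two substituents are one axial and one equatorial in each chair.
Chair I (bromo axial, nitro equatorial): E = 0.47 kcal/mol.
Chair II (bromo equatorial, nitro axial): E = 1.14 kcal/mol.
Chair II is the less stable (higher-energy) conformer, and in that chair the bromo group is equatorial.

equatorial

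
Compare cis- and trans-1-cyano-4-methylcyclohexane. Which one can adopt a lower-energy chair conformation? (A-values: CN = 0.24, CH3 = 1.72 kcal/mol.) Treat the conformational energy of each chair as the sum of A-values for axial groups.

trans

At 1,4 positions (parity opposite): cis → (a,e or e,a); trans → (e,e or a,a).
Best chair for cis: E = 0.24 kcal/mol; best chair for trans: E = 0.00 kcal/mol.
The trans isomer is lower by 0.24 kcal/mol.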